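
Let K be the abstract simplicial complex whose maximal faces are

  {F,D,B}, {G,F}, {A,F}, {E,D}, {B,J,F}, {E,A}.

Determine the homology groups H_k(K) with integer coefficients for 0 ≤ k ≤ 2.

Fix the vertex order A < B < D < E < F < G < J and write every simplex with vertices in increasing order. Then dim K = 2 and the simplices of K are:

  0-simplices (7): A, B, D, E, F, G, J
  1-simplices (9): AE, AF, BD, BF, BJ, DE, DF, FG, FJ
  2-simplices (2): BDF, BFJ

Hence C_0 ≅ Z^7, C_1 ≅ Z^9, C_2 ≅ Z^2.

Boundary ∂_1: C_1 → C_0 maps an edge to its endpoints' difference, ∂[p,q] = q − p. For instance
  ∂DE = E − D.
The 7×9 boundary matrix has rank 6 and Smith normal form diag(1,1,1,1,1,1).

The boundary map ∂_2: C_2 → C_1 maps a triangle to the signed sum of its edges. For instance
  ∂BDF = DF − BF + BD,
  ∂BFJ = FJ − BJ + BF.
This gives a 9×2 integer matrix of rank 2; reducing to Smith normal form yields diagonal entries (1,1).

Now H_k = ker ∂_k / im ∂_{k+1}, so:

  H_0: rank C_0 − rank ∂_1 = 7 − 6 = 1, and the invariant factors of ∂_1 are all 1, so H_0 ≅ Z.
  H_1: rank ker ∂_1 − rank ∂_2 = (9 − 6) − 2 = 1, and the invariant factors of ∂_2 are all 1, so H_1 ≅ Z.
  H_2: rank ker ∂_2 − rank ∂_3 = (2 − 2) − 0 = 0, and there is no ∂_3, so H_2 ≅ 0.

As a check, the Euler characteristic is 7 − 9 + 2 = 0, which agrees with 1 − 1 + 0 = 0.

H_0 ≅ Z,  H_1 ≅ Z,  H_2 = 0.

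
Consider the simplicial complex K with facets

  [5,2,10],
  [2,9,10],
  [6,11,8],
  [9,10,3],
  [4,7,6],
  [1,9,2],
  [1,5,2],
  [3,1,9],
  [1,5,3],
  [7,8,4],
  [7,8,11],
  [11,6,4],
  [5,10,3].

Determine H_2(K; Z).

H_2 ≅ Z.

Take the total order 1 < 2 < 3 < 4 < 5 < 6 < 7 < 8 < 9 < 10 < 11 on the vertex set. Then K (dimension 2) consists of the simplices:

  0-simplices (11): [1], [2], [3], [4], [5], [6], [7], [8], [9], [10], [11]
  1-simplices (22): [1,2], [1,3], [1,5], [1,9], [2,5], [2,9], [2,10], [3,5], [3,9], [3,10], [4,6], [4,7], [4,8], [4,11], [5,10], [6,7], [6,8], [6,11], [7,8], [7,11], [8,11], [9,10]
  2-simplices (13): [1,2,5], [1,2,9], [1,3,5], [1,3,9], [2,5,10], [2,9,10], [3,5,10], [3,9,10], [4,6,7], [4,6,11], [4,7,8], [6,8,11], [7,8,11]

Hence C_0 ≅ Z^11, C_1 ≅ Z^22, C_2 ≅ Z^13.

∂_1: C_1 → C_0 sends each edge [p,q] (with p < q) to q − p.
The 11×22 boundary matrix has rank 9 and Smith normal form diag(1,1,1,1,1,1,1,1,1).

∂_2: C_2 → C_1 sends each 2-simplex [p,q,r] to [q,r] − [p,r] + [p,q]. For instance
  ∂[6,8,11] = [8,11] − [6,11] + [6,8],
  ∂[2,9,10] = [9,10] − [2,10] + [2,9].
This gives a 22×13 integer matrix of rank 12; reducing to Smith normal form yields diagonal entries (1,1,1,1,1,1,1,1,1,1,1,1).

Reading off H_k = ker ∂_k / im ∂_{k+1}:

  H_2: rank ker ∂_2 − rank ∂_3 = (13 − 12) − 0 = 1, and there is no ∂_3, so H_2 = Z.

(K is a triangulation of the disjoint union of the 2-sphere S^2 and the Möbius band.)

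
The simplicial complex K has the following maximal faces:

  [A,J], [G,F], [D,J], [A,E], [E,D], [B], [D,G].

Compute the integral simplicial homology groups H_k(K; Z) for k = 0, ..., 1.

H_0 ≅ Z^2,  H_1 ≅ Z.

K has 7 vertices, 6 edges.
rank ∂_0 = 0, rank ∂_1 = 5 ⇒ b_0 = 7 − 0 − 5 = 2; all invariant factors of ∂_1 are 1 so no torsion. So H_0 = Z^2.
rank ∂_1 = 5, rank ∂_2 = 0 ⇒ b_1 = 6 − 5 − 0 = 1. So H_1 = Z.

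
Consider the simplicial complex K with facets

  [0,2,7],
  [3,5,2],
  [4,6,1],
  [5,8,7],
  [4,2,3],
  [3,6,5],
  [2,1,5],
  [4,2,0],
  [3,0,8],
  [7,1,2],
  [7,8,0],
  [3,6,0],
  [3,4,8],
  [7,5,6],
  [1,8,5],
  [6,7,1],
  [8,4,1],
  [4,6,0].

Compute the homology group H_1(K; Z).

H_1 ≅ Z ⊕ Z/2.

K has 9 vertices, 27 edges, 18 triangles.
rank ∂_1 = 8, rank ∂_2 = 18 ⇒ b_1 = 27 − 8 − 18 = 1; ∂_2 has invariant factor(s) [2] giving torsion. So H_1 ≅ Z ⊕ Z/2.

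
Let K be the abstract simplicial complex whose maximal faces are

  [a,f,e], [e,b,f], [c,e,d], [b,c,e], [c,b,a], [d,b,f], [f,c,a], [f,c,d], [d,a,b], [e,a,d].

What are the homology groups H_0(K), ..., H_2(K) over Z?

Order the vertices as a < b < c < d < e < f. Listing each simplex with vertices in this order, K has dimension 2 with simplices:

  0-simplices (6): a, b, c, d, e, f
  1-simplices (15): ab, ac, ad, ae, af, bc, bd, be, bf, cd, ce, cf, de, df, ef
  2-simplices (10): abc, abd, acf, ade, aef, bce, bdf, bef, cde, cdf

so the chain groups are C_0 ≅ Z^6, C_1 ≅ Z^15, C_2 ≅ Z^10.

∂_1: C_1 → C_0 is given by ∂[p,q] = [q] − [p]. For instance
  ∂ef = f − e.
This gives a 6×15 integer matrix of rank 5; reducing to Smith normal form yields diagonal entries (1,1,1,1,1).

The boundary map ∂_2: C_2 → C_1 maps a triangle to the signed sum of its edges. For instance
  ∂ade = de − ae + ad,
  ∂bce = ce − be + bc.
The 15×10 boundary matrix has rank 10 and Smith normal form diag(1,1,1,1,1,1,1,1,1,2).

Computing H_k = (kernel of ∂_k) / (image of ∂_{k+1}):

  H_0: rank C_0 − rank ∂_1 = 6 − 5 = 1, and the invariant factors of ∂_1 are all 1, so H_0 = Z.
  H_1: rank ker ∂_1 − rank ∂_2 = (15 − 5) − 10 = 0, and ∂_2 has invariant factor 2 > 1, so H_1 = Z/2Z.
  H_2: rank ker ∂_2 − rank ∂_3 = (10 − 10) − 0 = 0, and there is no ∂_3, so H_2 = 0.

As a check, the Euler characteristic is 6 − 15 + 10 = 1, which agrees with 1 − 0 + 0 = 1.

H_0 ≅ Z,  H_1 ≅ Z/2Z,  H_2 = 0.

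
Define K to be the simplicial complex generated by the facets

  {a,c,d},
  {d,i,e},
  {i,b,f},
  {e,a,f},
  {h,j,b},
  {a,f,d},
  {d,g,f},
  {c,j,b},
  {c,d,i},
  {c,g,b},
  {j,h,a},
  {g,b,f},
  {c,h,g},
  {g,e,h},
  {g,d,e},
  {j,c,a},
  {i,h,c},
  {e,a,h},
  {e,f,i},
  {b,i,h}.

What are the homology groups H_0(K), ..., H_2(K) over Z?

H_0 = Z,  H_1 = Z ⊕ Z/2,  H_2 = 0.

Fix the vertex order a < b < c < d < e < f < g < h < i < j and write every simplex with vertices in increasing order. Then dim K = 2 and the simplices of K are:

  0-simplices (10): a, b, c, d, e, f, g, h, i, j
  1-simplices (30): ac, ad, ae, af, ah, aj, bc, bf, bg, bh, bi, bj, cd, cg, ch, ci, cj, de, df, dg, di, ef, eg, eh, ei, fg, fi, gh, hi, hj
  2-simplices (20): acd, acj, adf, aef, aeh, ahj, bcg, bcj, bfg, bfi, bhi, bhj, cdi, cgh, chi, deg, dei, dfg, efi, egh

so the chain groups are C_0 ≅ Z^10, C_1 ≅ Z^30, C_2 ≅ Z^20.

∂_1: C_1 → C_0 sends each edge [p,q] (with p < q) to q − p.
The 10×30 boundary matrix has rank 9 and Smith normal form diag(1,1,1,1,1,1,1,1,1).

Boundary ∂_2: C_2 → C_1 maps a triangle to the signed sum of its edges. For instance
  ∂bcg = cg − bg + bc,
  ∂dei = ei − di + de.
The resulting 30×20 matrix has rank 20, and its Smith normal form has invariant factors (1,1,1,1,1,1,1,1,1,1,1,1,1,1,1,1,1,1,1,2).

Computing H_k = (kernel of ∂_k) / (image of ∂_{k+1}):

  H_0: rank C_0 − rank ∂_1 = 10 − 9 = 1, and the invariant factors of ∂_1 are all 1, so H_0 ≅ Z.
  H_1: rank ker ∂_1 − rank ∂_2 = (30 − 9) − 20 = 1, and ∂_2 has invariant factor 2 > 1, so H_1 ≅ Z ⊕ Z/2.
  H_2: rank ker ∂_2 − rank ∂_3 = (20 − 20) − 0 = 0, and there is no ∂_3, so H_2 ≅ 0.

As a check, the Euler characteristic is 10 − 30 + 20 = 0, which agrees with 1 − 1 + 0 = 0.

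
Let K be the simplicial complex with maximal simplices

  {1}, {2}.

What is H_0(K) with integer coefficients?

K has 2 vertices.
rank ∂_0 = 0, rank ∂_1 = 0 ⇒ b_0 = 2 − 0 − 0 = 2. So H_0 ≅ Z^2.

H_0 = Z^2.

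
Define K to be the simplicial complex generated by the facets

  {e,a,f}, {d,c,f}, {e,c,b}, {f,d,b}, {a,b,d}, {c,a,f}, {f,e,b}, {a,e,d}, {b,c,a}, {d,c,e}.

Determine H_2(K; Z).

We work with the vertex ordering a < b < c < d < e < f. The simplices of K, each written with vertices in increasing order, are:

  0-simplices (6): a, b, c, d, e, f
  1-simplices (15): ab, ac, ad, ae, af, bc, bd, be, bf, cd, ce, cf, de, df, ef
  2-simplices (10): abc, abd, acf, ade, aef, bce, bdf, bef, cde, cdf

Hence C_0 ≅ Z^6, C_1 ≅ Z^15, C_2 ≅ Z^10.

Boundary ∂_1: C_1 → C_0 sends each edge [p,q] (with p < q) to q − p. For instance
  ∂bf = f − b.
The 6×15 boundary matrix has rank 5 and Smith normal form diag(1,1,1,1,1).

The boundary map ∂_2: C_2 → C_1 sends each 2-simplex [p,q,r] to [q,r] − [p,r] + [p,q]. For instance
  ∂ade = de − ae + ad,
  ∂bdf = df − bf + bd.
The 15×10 boundary matrix has rank 10 and Smith normal form diag(1,1,1,1,1,1,1,1,1,2).

Now H_k = ker ∂_k / im ∂_{k+1}, so:

  H_2: rank ker ∂_2 − rank ∂_3 = (10 − 10) − 0 = 0, and there is no ∂_3, so H_2 = 0.

H_2 ≅ 0.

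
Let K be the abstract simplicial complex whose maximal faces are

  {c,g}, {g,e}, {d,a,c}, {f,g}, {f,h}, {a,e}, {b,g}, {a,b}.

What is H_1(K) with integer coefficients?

K has 8 vertices, 10 edges, 1 triangle.
rank ∂_1 = 7, rank ∂_2 = 1 ⇒ b_1 = 10 − 7 − 1 = 2; all invariant factors of ∂_2 are 1 so no torsion. So H_1 = Z^2.

H_1 ≅ Z^2.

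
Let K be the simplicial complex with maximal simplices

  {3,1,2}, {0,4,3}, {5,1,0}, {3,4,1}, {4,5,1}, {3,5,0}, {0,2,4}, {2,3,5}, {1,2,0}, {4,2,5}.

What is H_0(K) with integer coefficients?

Take the total order 0 < 1 < 2 < 3 < 4 < 5 on the vertex set. Then K (dimension 2) consists of the simplices:

  0-simplices (6): [0], [1], [2], [3], [4], [5]
  1-simplices (15): [0,1], [0,2], [0,3], [0,4], [0,5], [1,2], [1,3], [1,4], [1,5], [2,3], [2,4], [2,5], [3,4], [3,5], [4,5]
  2-simplices (10): [0,1,2], [0,1,5], [0,2,4], [0,3,4], [0,3,5], [1,2,3], [1,3,4], [1,4,5], [2,3,5], [2,4,5]

so the chain groups are C_0 ≅ Z^6, C_1 ≅ Z^15, C_2 ≅ Z^10.

Boundary ∂_1: C_1 → C_0 sends each edge [p,q] (with p < q) to q − p. For instance
  ∂[1,2] = [2] − [1].
The resulting 6×15 matrix has rank 5, and its Smith normal form has invariant factors (1,1,1,1,1).

∂_2: C_2 → C_1 sends each 2-simplex [p,q,r] to [q,r] − [p,r] + [p,q]. For instance
  ∂[0,1,5] = [1,5] − [0,5] + [0,1],
  ∂[0,2,4] = [2,4] − [0,4] + [0,2].
As a 15×10 matrix over Z this has rank 10, with invariant factors (1,1,1,1,1,1,1,1,1,2).

Reading off H_k = ker ∂_k / im ∂_{k+1}:

  H_0: rank C_0 − rank ∂_1 = 6 − 5 = 1, and the invariant factors of ∂_1 are all 1, so H_0 ≅ Z.

H_0 = Z.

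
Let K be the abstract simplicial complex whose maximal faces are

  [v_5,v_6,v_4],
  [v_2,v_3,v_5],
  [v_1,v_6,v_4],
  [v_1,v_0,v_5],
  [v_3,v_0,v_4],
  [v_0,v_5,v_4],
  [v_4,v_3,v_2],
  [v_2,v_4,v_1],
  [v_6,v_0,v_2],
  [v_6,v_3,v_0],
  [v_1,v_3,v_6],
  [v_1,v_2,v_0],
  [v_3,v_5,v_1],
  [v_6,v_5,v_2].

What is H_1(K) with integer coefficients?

H_1 ≅ Z^2.

Take the total order v_0 < v_1 < v_2 < v_3 < v_4 < v_5 < v_6 on the vertex set. Then K (dimension 2) consists of the simplices:

  0-simplices (7): [v_0], [v_1], [v_2], [v_3], [v_4], [v_5], [v_6]
  1-simplices (21): (21 of them)
  2-simplices (14): (14 of them)

Hence C_0 ≅ Z^7, C_1 ≅ Z^21, C_2 ≅ Z^14.

Boundary ∂_1: C_1 → C_0 maps an edge to its endpoints' difference, ∂[p,q] = q − p. For instance
  ∂[v_4,v_6] = [v_6] − [v_4].
The resulting 7×21 matrix has rank 6, and its Smith normal form has invariant factors (1,1,1,1,1,1).

∂_2: C_2 → C_1 acts by ∂[p,q,r] = [q,r] − [p,r] + [p,q]. For instance
  ∂[v_0,v_3,v_6] = [v_3,v_6] − [v_0,v_6] + [v_0,v_3],
  ∂[v_2,v_5,v_6] = [v_5,v_6] − [v_2,v_6] + [v_2,v_5].
The 21×14 boundary matrix has rank 13 and Smith normal form diag(1,1,1,1,1,1,1,1,1,1,1,1,1).

From H_k ≅ ker(∂_k) / im(∂_{k+1}) we obtain:

  H_1: rank ker ∂_1 − rank ∂_2 = (21 − 6) − 13 = 2, and the invariant factors of ∂_2 are all 1, so H_1 ≅ Z^2.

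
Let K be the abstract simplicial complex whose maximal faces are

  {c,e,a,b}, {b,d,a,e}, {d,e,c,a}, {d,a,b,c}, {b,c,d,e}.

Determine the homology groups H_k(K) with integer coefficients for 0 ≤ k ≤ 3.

Order the vertices as a < b < c < d < e. Listing each simplex with vertices in this order, K has dimension 3 with simplices:

  0-simplices (5): a, b, c, d, e
  1-simplices (10): ab, ac, ad, ae, bc, bd, be, cd, ce, de
  2-simplices (10): abc, abd, abe, acd, ace, ade, bcd, bce, bde, cde
  3-simplices (5): abcd, abce, abde, acde, bcde

Hence C_0 ≅ Z^5, C_1 ≅ Z^10, C_2 ≅ Z^10, C_3 ≅ Z^5.

Boundary ∂_1: C_1 → C_0 sends each edge [p,q] (with p < q) to q − p.
The resulting 5×10 matrix has rank 4, and its Smith normal form has invariant factors (1,1,1,1).

Boundary ∂_2: C_2 → C_1 acts by ∂[p,q,r] = [q,r] − [p,r] + [p,q]. For instance
  ∂ace = ce − ae + ac,
  ∂cde = de − ce + cd.
As a 10×10 matrix over Z this has rank 6, with invariant factors (1,1,1,1,1,1).

Boundary ∂_3: C_3 → C_2 sends each 3-simplex σ to the alternating sum Σ_i (−1)^i (σ with its i-th vertex removed). For instance
  ∂abce = bce − ace + abe − abc,
  ∂acde = cde − ade + ace − acd.
As a 10×5 matrix over Z this has rank 4, with invariant factors (1,1,1,1).

From H_k ≅ ker(∂_k) / im(∂_{k+1}) we obtain:

  H_0: rank C_0 − rank ∂_1 = 5 − 4 = 1, and the invariant factors of ∂_1 are all 1, so H_0 = Z.
  H_1: rank ker ∂_1 − rank ∂_2 = (10 − 4) − 6 = 0, and the invariant factors of ∂_2 are all 1, so H_1 = 0.
  H_2: rank ker ∂_2 − rank ∂_3 = (10 − 6) − 4 = 0, and the invariant factors of ∂_3 are all 1, so H_2 = 0.
  H_3: rank ker ∂_3 − rank ∂_4 = (5 − 4) − 0 = 1, and there is no ∂_4, so H_3 = Z.

(K is a triangulation of the 3-sphere S^3.)

H_0 ≅ Z,  H_1 = 0,  H_2 = 0,  H_3 ≅ Z.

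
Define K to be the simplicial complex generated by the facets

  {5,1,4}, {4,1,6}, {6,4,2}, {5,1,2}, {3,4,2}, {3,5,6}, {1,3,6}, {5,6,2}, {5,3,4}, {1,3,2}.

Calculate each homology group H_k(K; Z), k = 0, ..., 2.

H_0 ≅ Z,  H_1 ≅ Z/2,  H_2 = 0.

K has 6 vertices, 15 edges, 10 triangles.
rank ∂_0 = 0, rank ∂_1 = 5 ⇒ b_0 = 6 − 0 − 5 = 1; all invariant factors of ∂_1 are 1 so no torsion. So H_0 = Z.
rank ∂_1 = 5, rank ∂_2 = 10 ⇒ b_1 = 15 − 5 − 10 = 0; ∂_2 has invariant factor(s) [2] giving torsion. So H_1 = Z/2.
rank ∂_2 = 10, rank ∂_3 = 0 ⇒ b_2 = 10 − 10 − 0 = 0. So H_2 = 0.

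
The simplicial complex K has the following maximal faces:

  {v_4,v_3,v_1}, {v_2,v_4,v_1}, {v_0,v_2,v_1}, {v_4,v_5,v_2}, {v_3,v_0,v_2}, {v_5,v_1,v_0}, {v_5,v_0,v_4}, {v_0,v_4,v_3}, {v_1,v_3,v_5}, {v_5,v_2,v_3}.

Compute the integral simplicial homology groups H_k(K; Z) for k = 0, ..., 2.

Order the vertices as v_0 < v_1 < v_2 < v_3 < v_4 < v_5. Listing each simplex with vertices in this order, K has dimension 2 with simplices:

  0-simplices (6): [v_0], [v_1], [v_2], [v_3], [v_4], [v_5]
  1-simplices (15): (15 of them)
  2-simplices (10): [v_0,v_1,v_2], [v_0,v_1,v_5], [v_0,v_2,v_3], [v_0,v_3,v_4], [v_0,v_4,v_5], [v_1,v_2,v_4], [v_1,v_3,v_4], [v_1,v_3,v_5], [v_2,v_3,v_5], [v_2,v_4,v_5]

Hence C_0 ≅ Z^6, C_1 ≅ Z^15, C_2 ≅ Z^10.

∂_1: C_1 → C_0 is given by ∂[p,q] = [q] − [p]. For instance
  ∂[v_1,v_5] = [v_5] − [v_1].
The 6×15 boundary matrix has rank 5 and Smith normal form diag(1,1,1,1,1).

Boundary ∂_2: C_2 → C_1 maps a triangle to the signed sum of its edges. For instance
  ∂[v_1,v_2,v_4] = [v_2,v_4] − [v_1,v_4] + [v_1,v_2],
  ∂[v_0,v_1,v_2] = [v_1,v_2] − [v_0,v_2] + [v_0,v_1].
As a 15×10 matrix over Z this has rank 10, with invariant factors (1,1,1,1,1,1,1,1,1,2).

Now H_k = ker ∂_k / im ∂_{k+1}, so:

  H_0: rank C_0 − rank ∂_1 = 6 − 5 = 1, and the invariant factors of ∂_1 are all 1, so H_0 = Z.
  H_1: rank ker ∂_1 − rank ∂_2 = (15 − 5) − 10 = 0, and ∂_2 has invariant factor 2 > 1, so H_1 = Z/2.
  H_2: rank ker ∂_2 − rank ∂_3 = (10 − 10) − 0 = 0, and there is no ∂_3, so H_2 = 0.

H_0 ≅ Z,  H_1 ≅ Z/2,  H_2 = 0.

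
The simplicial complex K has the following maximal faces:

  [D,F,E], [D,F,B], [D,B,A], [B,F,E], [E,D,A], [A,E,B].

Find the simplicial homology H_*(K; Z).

H_0 ≅ Z,  H_1 = 0,  H_2 ≅ Z.

Take the total order A < B < D < E < F on the vertex set. Then K (dimension 2) consists of the simplices:

  0-simplices (5): A, B, D, E, F
  1-simplices (9): AB, AD, AE, BD, BE, BF, DE, DF, EF
  2-simplices (6): ABD, ABE, ADE, BDF, BEF, DEF

giving chain groups C_0 ≅ Z^5, C_1 ≅ Z^9, C_2 ≅ Z^6.

∂_1: C_1 → C_0 maps an edge to its endpoints' difference, ∂[p,q] = q − p. For instance
  ∂AB = B − A.
The resulting 5×9 matrix has rank 4, and its Smith normal form has invariant factors (1,1,1,1).

∂_2: C_2 → C_1 acts by ∂[p,q,r] = [q,r] − [p,r] + [p,q]. For instance
  ∂ABD = BD − AD + AB,
  ∂DEF = EF − DF + DE.
As a 9×6 matrix over Z this has rank 5, with invariant factors (1,1,1,1,1).

Now H_k = ker ∂_k / im ∂_{k+1}, so:

  H_0: rank C_0 − rank ∂_1 = 5 − 4 = 1, and the invariant factors of ∂_1 are all 1, so H_0 = Z.
  H_1: rank ker ∂_1 − rank ∂_2 = (9 − 4) − 5 = 0, and the invariant factors of ∂_2 are all 1, so H_1 = 0.
  H_2: rank ker ∂_2 − rank ∂_3 = (6 − 5) − 0 = 1, and there is no ∂_3, so H_2 = Z.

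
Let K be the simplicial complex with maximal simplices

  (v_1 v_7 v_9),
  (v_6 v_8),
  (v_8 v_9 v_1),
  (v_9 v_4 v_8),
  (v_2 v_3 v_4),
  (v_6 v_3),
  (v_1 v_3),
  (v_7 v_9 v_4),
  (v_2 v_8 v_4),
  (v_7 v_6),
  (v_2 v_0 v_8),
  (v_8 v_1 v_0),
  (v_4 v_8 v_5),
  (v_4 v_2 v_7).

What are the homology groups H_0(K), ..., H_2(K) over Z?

K has 10 vertices, 22 edges, 10 triangles.
rank ∂_0 = 0, rank ∂_1 = 9 ⇒ b_0 = 10 − 0 − 9 = 1; all invariant factors of ∂_1 are 1 so no torsion. So H_0 ≅ Z.
rank ∂_1 = 9, rank ∂_2 = 10 ⇒ b_1 = 22 − 9 − 10 = 3; all invariant factors of ∂_2 are 1 so no torsion. So H_1 ≅ Z^3.
rank ∂_2 = 10, rank ∂_3 = 0 ⇒ b_2 = 10 − 10 − 0 = 0. So H_2 ≅ 0.

H_0 = Z,  H_1 = Z^3,  H_2 = 0.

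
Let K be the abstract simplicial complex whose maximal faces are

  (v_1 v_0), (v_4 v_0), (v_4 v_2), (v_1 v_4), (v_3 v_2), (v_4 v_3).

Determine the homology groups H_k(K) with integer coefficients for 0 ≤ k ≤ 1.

Order the vertices as v_0 < v_1 < v_2 < v_3 < v_4. Listing each simplex with vertices in this order, K has dimension 1 with simplices:

  0-simplices (5): [v_0], [v_1], [v_2], [v_3], [v_4]
  1-simplices (6): [v_0,v_1], [v_0,v_4], [v_1,v_4], [v_2,v_3], [v_2,v_4], [v_3,v_4]

giving chain groups C_0 ≅ Z^5, C_1 ≅ Z^6.

∂_1: C_1 → C_0 is given by ∂[p,q] = [q] − [p].
The 5×6 boundary matrix has rank 4 and Smith normal form diag(1,1,1,1).

Reading off H_k = ker ∂_k / im ∂_{k+1}:

  H_0: rank C_0 − rank ∂_1 = 5 − 4 = 1, and the invariant factors of ∂_1 are all 1, so H_0 = Z.
  H_1: rank ker ∂_1 − rank ∂_2 = (6 − 4) − 0 = 2, and there is no ∂_2, so H_1 = Z^2.

H_0 = Z,  H_1 = Z^2.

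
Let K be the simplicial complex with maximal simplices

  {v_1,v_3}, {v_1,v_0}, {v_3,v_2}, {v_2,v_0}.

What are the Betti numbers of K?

b_0 = 1, b_1 = 1.

Take the total order v_0 < v_1 < v_2 < v_3 on the vertex set. Then K (dimension 1) consists of the simplices:

  0-simplices (4): [v_0], [v_1], [v_2], [v_3]
  1-simplices (4): [v_0,v_1], [v_0,v_2], [v_1,v_3], [v_2,v_3]

giving chain groups C_0 ≅ Z^4, C_1 ≅ Z^4.

∂_1: C_1 → C_0 sends each edge [p,q] (with p < q) to q − p. For instance
  ∂[v_0,v_1] = [v_1] − [v_0].
The 4×4 boundary matrix has rank 3 and Smith normal form diag(1,1,1).

From H_k ≅ ker(∂_k) / im(∂_{k+1}) we obtain:

  H_0: rank C_0 − rank ∂_1 = 4 − 3 = 1, and the invariant factors of ∂_1 are all 1, so H_0 ≅ Z.
  H_1: rank ker ∂_1 − rank ∂_2 = (4 − 3) − 0 = 1, and there is no ∂_2, so H_1 ≅ Z.

As a check, the Euler characteristic is 4 − 4 = 0, which agrees with 1 − 1 = 0.
(K is a triangulation of the circle S^1.)

Hence the Betti numbers are b_0 = 1, b_1 = 1.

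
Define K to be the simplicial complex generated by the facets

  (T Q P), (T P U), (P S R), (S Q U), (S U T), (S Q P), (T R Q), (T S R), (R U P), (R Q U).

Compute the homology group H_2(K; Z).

Take the total order P < Q < R < S < T < U on the vertex set. Then K (dimension 2) consists of the simplices:

  0-simplices (6): P, Q, R, S, T, U
  1-simplices (15): PQ, PR, PS, PT, PU, QR, QS, QT, QU, RS, RT, RU, ST, SU, TU
  2-simplices (10): PQS, PQT, PRS, PRU, PTU, QRT, QRU, QSU, RST, STU

giving chain groups C_0 ≅ Z^6, C_1 ≅ Z^15, C_2 ≅ Z^10.

∂_1: C_1 → C_0 sends each edge [p,q] (with p < q) to q − p. For instance
  ∂TU = U − T.
This gives a 6×15 integer matrix of rank 5; reducing to Smith normal form yields diagonal entries (1,1,1,1,1).

∂_2: C_2 → C_1 maps a triangle to the signed sum of its edges. For instance
  ∂PRS = RS − PS + PR,
  ∂RST = ST − RT + RS.
As a 15×10 matrix over Z this has rank 10, with invariant factors (1,1,1,1,1,1,1,1,1,2).

Reading off H_k = ker ∂_k / im ∂_{k+1}:

  H_2: rank ker ∂_2 − rank ∂_3 = (10 − 10) − 0 = 0, and there is no ∂_3, so H_2 ≅ 0.

H_2 ≅ 0.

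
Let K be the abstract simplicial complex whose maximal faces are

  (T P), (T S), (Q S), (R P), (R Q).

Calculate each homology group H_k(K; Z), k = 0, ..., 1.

H_0 = Z,  H_1 = Z.

Take the total order P < Q < R < S < T on the vertex set. Then K (dimension 1) consists of the simplices:

  0-simplices (5): P, Q, R, S, T
  1-simplices (5): PR, PT, QR, QS, ST

so the chain groups are C_0 ≅ Z^5, C_1 ≅ Z^5.

The boundary map ∂_1: C_1 → C_0 sends each edge [p,q] (with p < q) to q − p.
The 5×5 boundary matrix has rank 4 and Smith normal form diag(1,1,1,1).

From H_k ≅ ker(∂_k) / im(∂_{k+1}) we obtain:

  H_0: rank C_0 − rank ∂_1 = 5 − 4 = 1, and the invariant factors of ∂_1 are all 1, so H_0 ≅ Z.
  H_1: rank ker ∂_1 − rank ∂_2 = (5 − 4) − 0 = 1, and there is no ∂_2, so H_1 ≅ Z.

(K is a triangulation of the circle S^1.)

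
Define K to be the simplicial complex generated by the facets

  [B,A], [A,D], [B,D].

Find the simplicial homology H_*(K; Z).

We work with the vertex ordering A < B < D. The simplices of K, each written with vertices in increasing order, are:

  0-simplices (3): A, B, D
  1-simplices (3): AB, AD, BD

giving chain groups C_0 ≅ Z^3, C_1 ≅ Z^3.

∂_1: C_1 → C_0 maps an edge to its endpoints' difference, ∂[p,q] = q − p. For instance
  ∂BD = D − B.
As a 3×3 matrix over Z this has rank 2, with invariant factors (1,1).

Reading off H_k = ker ∂_k / im ∂_{k+1}:

  H_0: rank C_0 − rank ∂_1 = 3 − 2 = 1, and the invariant factors of ∂_1 are all 1, so H_0 = Z.
  H_1: rank ker ∂_1 − rank ∂_2 = (3 − 2) − 0 = 1, and there is no ∂_2, so H_1 = Z.

(K is a triangulation of the circle S^1.)

H_0 = Z,  H_1 = Z.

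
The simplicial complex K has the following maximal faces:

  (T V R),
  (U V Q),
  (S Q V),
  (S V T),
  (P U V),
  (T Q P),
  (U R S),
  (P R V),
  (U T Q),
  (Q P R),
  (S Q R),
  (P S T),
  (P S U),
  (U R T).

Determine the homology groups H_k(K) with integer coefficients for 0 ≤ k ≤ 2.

Order the vertices as P < Q < R < S < T < U < V. Listing each simplex with vertices in this order, K has dimension 2 with simplices:

  0-simplices (7): P, Q, R, S, T, U, V
  1-simplices (21): PQ, PR, PS, PT, PU, PV, QR, QS, QT, QU, QV, RS, RT, RU, RV, ST, SU, SV, TU, TV, UV
  2-simplices (14): PQR, PQT, PRV, PST, PSU, PUV, QRS, QSV, QTU, QUV, RSU, RTU, RTV, STV

Hence C_0 ≅ Z^7, C_1 ≅ Z^21, C_2 ≅ Z^14.

∂_1: C_1 → C_0 is given by ∂[p,q] = [q] − [p]. For instance
  ∂RU = U − R.
As a 7×21 matrix over Z this has rank 6, with invariant factors (1,1,1,1,1,1).

∂_2: C_2 → C_1 acts by ∂[p,q,r] = [q,r] − [p,r] + [p,q]. For instance
  ∂QRS = RS − QS + QR,
  ∂RTV = TV − RV + RT.
The 21×14 boundary matrix has rank 13 and Smith normal form diag(1,1,1,1,1,1,1,1,1,1,1,1,1).

From H_k ≅ ker(∂_k) / im(∂_{k+1}) we obtain:

  H_0: rank C_0 − rank ∂_1 = 7 − 6 = 1, and the invariant factors of ∂_1 are all 1, so H_0 ≅ Z.
  H_1: rank ker ∂_1 − rank ∂_2 = (21 − 6) − 13 = 2, and the invariant factors of ∂_2 are all 1, so H_1 ≅ Z^2.
  H_2: rank ker ∂_2 − rank ∂_3 = (14 − 13) − 0 = 1, and there is no ∂_3, so H_2 ≅ Z.

As a check, the Euler characteristic is 7 − 21 + 14 = 0, which agrees with 1 − 2 + 1 = 0.

H_0 ≅ Z,  H_1 ≅ Z^2,  H_2 ≅ Z.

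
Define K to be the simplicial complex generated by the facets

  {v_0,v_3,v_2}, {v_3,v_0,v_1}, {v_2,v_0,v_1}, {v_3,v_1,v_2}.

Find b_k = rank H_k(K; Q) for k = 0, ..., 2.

b_0 = 1, b_1 = 0, b_2 = 1.

Fix the vertex order v_0 < v_1 < v_2 < v_3 and write every simplex with vertices in increasing order. Then dim K = 2 and the simplices of K are:

  0-simplices (4): [v_0], [v_1], [v_2], [v_3]
  1-simplices (6): [v_0,v_1], [v_0,v_2], [v_0,v_3], [v_1,v_2], [v_1,v_3], [v_2,v_3]
  2-simplices (4): [v_0,v_1,v_2], [v_0,v_1,v_3], [v_0,v_2,v_3], [v_1,v_2,v_3]

Hence C_0 ≅ Z^4, C_1 ≅ Z^6, C_2 ≅ Z^4.

Boundary ∂_1: C_1 → C_0 sends each edge [p,q] (with p < q) to q − p. For instance
  ∂[v_0,v_3] = [v_3] − [v_0].
The resulting 4×6 matrix has rank 3, and its Smith normal form has invariant factors (1,1,1).

∂_2: C_2 → C_1 maps a triangle to the signed sum of its edges. For instance
  ∂[v_0,v_1,v_2] = [v_1,v_2] − [v_0,v_2] + [v_0,v_1],
  ∂[v_0,v_2,v_3] = [v_2,v_3] − [v_0,v_3] + [v_0,v_2].
The 6×4 boundary matrix has rank 3 and Smith normal form diag(1,1,1).

From H_k ≅ ker(∂_k) / im(∂_{k+1}) we obtain:

  H_0: rank C_0 − rank ∂_1 = 4 − 3 = 1, and the invariant factors of ∂_1 are all 1, so H_0 = Z.
  H_1: rank ker ∂_1 − rank ∂_2 = (6 − 3) − 3 = 0, and the invariant factors of ∂_2 are all 1, so H_1 = 0.
  H_2: rank ker ∂_2 − rank ∂_3 = (4 − 3) − 0 = 1, and there is no ∂_3, so H_2 = Z.

As a check, the Euler characteristic is 4 − 6 + 4 = 2, which agrees with 1 − 0 + 1 = 2.
(K is a triangulation of the 2-sphere S^2.)

Hence the Betti numbers are b_0 = 1, b_1 = 0, b_2 = 1.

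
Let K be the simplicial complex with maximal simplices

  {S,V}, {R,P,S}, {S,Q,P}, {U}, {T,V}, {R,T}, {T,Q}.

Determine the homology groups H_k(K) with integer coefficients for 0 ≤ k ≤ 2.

H_0 ≅ Z^2,  H_1 ≅ Z^2,  H_2 = 0.

Take the total order P < Q < R < S < T < U < V on the vertex set. Then K (dimension 2) consists of the simplices:

  0-simplices (7): P, Q, R, S, T, U, V
  1-simplices (9): PQ, PR, PS, QS, QT, RS, RT, SV, TV
  2-simplices (2): PQS, PRS

giving chain groups C_0 ≅ Z^7, C_1 ≅ Z^9, C_2 ≅ Z^2.

Boundary ∂_1: C_1 → C_0 sends each edge [p,q] (with p < q) to q − p.
As a 7×9 matrix over Z this has rank 5, with invariant factors (1,1,1,1,1).

∂_2: C_2 → C_1 acts by ∂[p,q,r] = [q,r] − [p,r] + [p,q]. For instance
  ∂PRS = RS − PS + PR,
  ∂PQS = QS − PS + PQ.
The resulting 9×2 matrix has rank 2, and its Smith normal form has invariant factors (1,1).

Computing H_k = (kernel of ∂_k) / (image of ∂_{k+1}):

  H_0: rank C_0 − rank ∂_1 = 7 − 5 = 2, and the invariant factors of ∂_1 are all 1, so H_0 = Z^2.
  H_1: rank ker ∂_1 − rank ∂_2 = (9 − 5) − 2 = 2, and the invariant factors of ∂_2 are all 1, so H_1 = Z^2.
  H_2: rank ker ∂_2 − rank ∂_3 = (2 − 2) − 0 = 0, and there is no ∂_3, so H_2 = 0.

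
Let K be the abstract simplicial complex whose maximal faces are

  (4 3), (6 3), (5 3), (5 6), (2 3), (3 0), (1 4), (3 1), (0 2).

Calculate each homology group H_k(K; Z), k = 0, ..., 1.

H_0 = Z,  H_1 = Z^3.

Fix the vertex order 0 < 1 < 2 < 3 < 4 < 5 < 6 and write every simplex with vertices in increasing order. Then dim K = 1 and the simplices of K are:

  0-simplices (7): [0], [1], [2], [3], [4], [5], [6]
  1-simplices (9): [0,2], [0,3], [1,3], [1,4], [2,3], [3,4], [3,5], [3,6], [5,6]

giving chain groups C_0 ≅ Z^7, C_1 ≅ Z^9.

∂_1: C_1 → C_0 sends each edge [p,q] (with p < q) to q − p. For instance
  ∂[3,5] = [5] − [3].
This gives a 7×9 integer matrix of rank 6; reducing to Smith normal form yields diagonal entries (1,1,1,1,1,1).

Reading off H_k = ker ∂_k / im ∂_{k+1}:

  H_0: rank C_0 − rank ∂_1 = 7 − 6 = 1, and the invariant factors of ∂_1 are all 1, so H_0 ≅ Z.
  H_1: rank ker ∂_1 − rank ∂_2 = (9 − 6) − 0 = 3, and there is no ∂_2, so H_1 ≅ Z^3.

(K is a triangulation of a wedge of 3 circles.)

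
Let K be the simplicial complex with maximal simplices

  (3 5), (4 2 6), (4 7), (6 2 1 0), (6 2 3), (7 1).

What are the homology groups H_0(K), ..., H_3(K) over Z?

H_0 ≅ Z,  H_1 ≅ Z,  H_2 = 0,  H_3 = 0.

K has 8 vertices, 13 edges, 6 triangles, 1 3-simplex.
rank ∂_0 = 0, rank ∂_1 = 7 ⇒ b_0 = 8 − 0 − 7 = 1; all invariant factors of ∂_1 are 1 so no torsion. So H_0 ≅ Z.
rank ∂_1 = 7, rank ∂_2 = 5 ⇒ b_1 = 13 − 7 − 5 = 1; all invariant factors of ∂_2 are 1 so no torsion. So H_1 ≅ Z.
rank ∂_2 = 5, rank ∂_3 = 1 ⇒ b_2 = 6 − 5 − 1 = 0; all invariant factors of ∂_3 are 1 so no torsion. So H_2 ≅ 0.
rank ∂_3 = 1, rank ∂_4 = 0 ⇒ b_3 = 1 − 1 − 0 = 0. So H_3 ≅ 0.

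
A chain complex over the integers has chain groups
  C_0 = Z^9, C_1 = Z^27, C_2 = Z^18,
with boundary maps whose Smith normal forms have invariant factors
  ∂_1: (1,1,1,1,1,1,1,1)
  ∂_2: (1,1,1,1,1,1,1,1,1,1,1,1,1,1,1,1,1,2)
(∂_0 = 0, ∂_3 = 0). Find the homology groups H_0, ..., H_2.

H_0 = Z,  H_1 = Z ⊕ Z/2,  H_2 = 0.

H_0: b_0 = 9 − 0 − 8 = 1; torsion from ∂_1 factors > 1: none. So H_0 = Z.
H_1: b_1 = 27 − 8 − 18 = 1; torsion from ∂_2 factors > 1: [2]. So H_1 = Z ⊕ Z/2.
H_2: b_2 = 18 − 18 − 0 = 0; torsion from ∂_3 factors > 1: none. So H_2 = 0.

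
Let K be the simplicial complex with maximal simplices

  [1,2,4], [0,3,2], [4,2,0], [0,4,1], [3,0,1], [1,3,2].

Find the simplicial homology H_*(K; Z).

Order the vertices as 0 < 1 < 2 < 3 < 4. Listing each simplex with vertices in this order, K has dimension 2 with simplices:

  0-simplices (5): [0], [1], [2], [3], [4]
  1-simplices (9): [0,1], [0,2], [0,3], [0,4], [1,2], [1,3], [1,4], [2,3], [2,4]
  2-simplices (6): [0,1,3], [0,1,4], [0,2,3], [0,2,4], [1,2,3], [1,2,4]

so the chain groups are C_0 ≅ Z^5, C_1 ≅ Z^9, C_2 ≅ Z^6.

Boundary ∂_1: C_1 → C_0 maps an edge to its endpoints' difference, ∂[p,q] = q − p. For instance
  ∂[0,1] = [1] − [0].
As a 5×9 matrix over Z this has rank 4, with invariant factors (1,1,1,1).

Boundary ∂_2: C_2 → C_1 sends each 2-simplex [p,q,r] to [q,r] − [p,r] + [p,q]. For instance
  ∂[1,2,3] = [2,3] − [1,3] + [1,2],
  ∂[0,2,3] = [2,3] − [0,3] + [0,2].
As a 9×6 matrix over Z this has rank 5, with invariant factors (1,1,1,1,1).

From H_k ≅ ker(∂_k) / im(∂_{k+1}) we obtain:

  H_0: rank C_0 − rank ∂_1 = 5 − 4 = 1, and the invariant factors of ∂_1 are all 1, so H_0 = Z.
  H_1: rank ker ∂_1 − rank ∂_2 = (9 − 4) − 5 = 0, and the invariant factors of ∂_2 are all 1, so H_1 = 0.
  H_2: rank ker ∂_2 − rank ∂_3 = (6 − 5) − 0 = 1, and there is no ∂_3, so H_2 = Z.

H_0 = Z,  H_1 = 0,  H_2 = Z.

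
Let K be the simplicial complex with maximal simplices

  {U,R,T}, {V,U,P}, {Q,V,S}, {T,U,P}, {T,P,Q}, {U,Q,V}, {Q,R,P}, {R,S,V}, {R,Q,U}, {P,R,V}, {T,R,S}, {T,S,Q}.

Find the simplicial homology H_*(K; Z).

H_0 ≅ Z,  H_1 ≅ Z_2,  H_2 = 0.

K has 7 vertices, 18 edges, 12 triangles.
rank ∂_0 = 0, rank ∂_1 = 6 ⇒ b_0 = 7 − 0 − 6 = 1; all invariant factors of ∂_1 are 1 so no torsion. So H_0 ≅ Z.
rank ∂_1 = 6, rank ∂_2 = 12 ⇒ b_1 = 18 − 6 − 12 = 0; ∂_2 has invariant factor(s) [2] giving torsion. So H_1 ≅ Z_2.
rank ∂_2 = 12, rank ∂_3 = 0 ⇒ b_2 = 12 − 12 − 0 = 0. So H_2 ≅ 0.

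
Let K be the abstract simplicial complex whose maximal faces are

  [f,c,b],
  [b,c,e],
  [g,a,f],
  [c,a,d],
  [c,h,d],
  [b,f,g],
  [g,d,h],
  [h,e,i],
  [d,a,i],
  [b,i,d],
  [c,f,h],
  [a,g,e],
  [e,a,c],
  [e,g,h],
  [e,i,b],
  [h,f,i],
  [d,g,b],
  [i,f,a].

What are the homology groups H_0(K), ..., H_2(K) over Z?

H_0 ≅ Z,  H_1 ≅ Z^2,  H_2 ≅ Z.

K has 9 vertices, 27 edges, 18 triangles.
rank ∂_0 = 0, rank ∂_1 = 8 ⇒ b_0 = 9 − 0 − 8 = 1; all invariant factors of ∂_1 are 1 so no torsion. So H_0 ≅ Z.
rank ∂_1 = 8, rank ∂_2 = 17 ⇒ b_1 = 27 − 8 − 17 = 2; all invariant factors of ∂_2 are 1 so no torsion. So H_1 ≅ Z^2.
rank ∂_2 = 17, rank ∂_3 = 0 ⇒ b_2 = 18 − 17 − 0 = 1. So H_2 ≅ Z.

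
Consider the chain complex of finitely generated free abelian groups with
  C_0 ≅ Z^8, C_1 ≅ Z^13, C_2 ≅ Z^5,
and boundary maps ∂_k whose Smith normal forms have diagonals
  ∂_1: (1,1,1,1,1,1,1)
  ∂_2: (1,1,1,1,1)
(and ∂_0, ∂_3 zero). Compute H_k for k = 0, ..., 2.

H_0: b_0 = 8 − 0 − 7 = 1; torsion from ∂_1 factors > 1: none. So H_0 = Z.
H_1: b_1 = 13 − 7 − 5 = 1; torsion from ∂_2 factors > 1: none. So H_1 = Z.
H_2: b_2 = 5 − 5 − 0 = 0; torsion from ∂_3 factors > 1: none. So H_2 = 0.

H_0 = Z,  H_1 = Z,  H_2 = 0.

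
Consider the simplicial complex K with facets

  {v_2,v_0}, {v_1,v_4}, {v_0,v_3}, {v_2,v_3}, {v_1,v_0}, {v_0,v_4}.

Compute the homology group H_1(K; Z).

Order the vertices as v_0 < v_1 < v_2 < v_3 < v_4. Listing each simplex with vertices in this order, K has dimension 1 with simplices:

  0-simplices (5): [v_0], [v_1], [v_2], [v_3], [v_4]
  1-simplices (6): [v_0,v_1], [v_0,v_2], [v_0,v_3], [v_0,v_4], [v_1,v_4], [v_2,v_3]

so the chain groups are C_0 ≅ Z^5, C_1 ≅ Z^6.

Boundary ∂_1: C_1 → C_0 maps an edge to its endpoints' difference, ∂[p,q] = q − p. For instance
  ∂[v_1,v_4] = [v_4] − [v_1].
The 5×6 boundary matrix has rank 4 and Smith normal form diag(1,1,1,1).

Now H_k = ker ∂_k / im ∂_{k+1}, so:

  H_1: rank ker ∂_1 − rank ∂_2 = (6 − 4) − 0 = 2, and there is no ∂_2, so H_1 ≅ Z^2.

H_1 ≅ Z^2.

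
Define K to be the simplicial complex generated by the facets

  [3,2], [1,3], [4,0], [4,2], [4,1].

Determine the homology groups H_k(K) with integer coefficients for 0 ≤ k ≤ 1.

Order the vertices as 0 < 1 < 2 < 3 < 4. Listing each simplex with vertices in this order, K has dimension 1 with simplices:

  0-simplices (5): [0], [1], [2], [3], [4]
  1-simplices (5): [0,4], [1,3], [1,4], [2,3], [2,4]

giving chain groups C_0 ≅ Z^5, C_1 ≅ Z^5.

∂_1: C_1 → C_0 is given by ∂[p,q] = [q] − [p]. For instance
  ∂[1,3] = [3] − [1].
As a 5×5 matrix over Z this has rank 4, with invariant factors (1,1,1,1).

Computing H_k = (kernel of ∂_k) / (image of ∂_{k+1}):

  H_0: rank C_0 − rank ∂_1 = 5 − 4 = 1, and the invariant factors of ∂_1 are all 1, so H_0 ≅ Z.
  H_1: rank ker ∂_1 − rank ∂_2 = (5 − 4) − 0 = 1, and there is no ∂_2, so H_1 ≅ Z.

H_0 ≅ Z,  H_1 ≅ Z.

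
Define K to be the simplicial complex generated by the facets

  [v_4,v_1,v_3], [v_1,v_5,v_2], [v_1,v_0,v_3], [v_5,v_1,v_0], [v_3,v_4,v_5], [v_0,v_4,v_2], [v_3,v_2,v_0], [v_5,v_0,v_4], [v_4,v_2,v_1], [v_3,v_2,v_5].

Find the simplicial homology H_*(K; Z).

H_0 ≅ Z,  H_1 ≅ Z/2,  H_2 = 0.

Order the vertices as v_0 < v_1 < v_2 < v_3 < v_4 < v_5. Listing each simplex with vertices in this order, K has dimension 2 with simplices:

  0-simplices (6): [v_0], [v_1], [v_2], [v_3], [v_4], [v_5]
  1-simplices (15): (15 of them)
  2-simplices (10): [v_0,v_1,v_3], [v_0,v_1,v_5], [v_0,v_2,v_3], [v_0,v_2,v_4], [v_0,v_4,v_5], [v_1,v_2,v_4], [v_1,v_2,v_5], [v_1,v_3,v_4], [v_2,v_3,v_5], [v_3,v_4,v_5]

so the chain groups are C_0 ≅ Z^6, C_1 ≅ Z^15, C_2 ≅ Z^10.

∂_1: C_1 → C_0 maps an edge to its endpoints' difference, ∂[p,q] = q − p. For instance
  ∂[v_1,v_3] = [v_3] − [v_1].
The resulting 6×15 matrix has rank 5, and its Smith normal form has invariant factors (1,1,1,1,1).

Boundary ∂_2: C_2 → C_1 maps a triangle to the signed sum of its edges. For instance
  ∂[v_0,v_1,v_5] = [v_1,v_5] − [v_0,v_5] + [v_0,v_1],
  ∂[v_0,v_2,v_4] = [v_2,v_4] − [v_0,v_4] + [v_0,v_2].
This gives a 15×10 integer matrix of rank 10; reducing to Smith normal form yields diagonal entries (1,1,1,1,1,1,1,1,1,2).

From H_k ≅ ker(∂_k) / im(∂_{k+1}) we obtain:

  H_0: rank C_0 − rank ∂_1 = 6 − 5 = 1, and the invariant factors of ∂_1 are all 1, so H_0 ≅ Z.
  H_1: rank ker ∂_1 − rank ∂_2 = (15 − 5) − 10 = 0, and ∂_2 has invariant factor 2 > 1, so H_1 ≅ Z/2.
  H_2: rank ker ∂_2 − rank ∂_3 = (10 − 10) − 0 = 0, and there is no ∂_3, so H_2 ≅ 0.

As a check, the Euler characteristic is 6 − 15 + 10 = 1, which agrees with 1 − 0 + 0 = 1.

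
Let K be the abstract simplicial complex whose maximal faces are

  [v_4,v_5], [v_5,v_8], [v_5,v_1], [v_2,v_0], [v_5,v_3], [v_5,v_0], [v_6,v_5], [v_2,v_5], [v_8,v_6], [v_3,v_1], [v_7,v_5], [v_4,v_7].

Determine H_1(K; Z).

Take the total order v_0 < v_1 < v_2 < v_3 < v_4 < v_5 < v_6 < v_7 < v_8 on the vertex set. Then K (dimension 1) consists of the simplices:

  0-simplices (9): [v_0], [v_1], [v_2], [v_3], [v_4], [v_5], [v_6], [v_7], [v_8]
  1-simplices (12): [v_0,v_2], [v_0,v_5], [v_1,v_3], [v_1,v_5], [v_2,v_5], [v_3,v_5], [v_4,v_5], [v_4,v_7], [v_5,v_6], [v_5,v_7], [v_5,v_8], [v_6,v_8]

Hence C_0 ≅ Z^9, C_1 ≅ Z^12.

Boundary ∂_1: C_1 → C_0 maps an edge to its endpoints' difference, ∂[p,q] = q − p.
As a 9×12 matrix over Z this has rank 8, with invariant factors (1,1,1,1,1,1,1,1).

Computing H_k = (kernel of ∂_k) / (image of ∂_{k+1}):

  H_1: rank ker ∂_1 − rank ∂_2 = (12 − 8) − 0 = 4, and there is no ∂_2, so H_1 = Z^4.

H_1 = Z^4.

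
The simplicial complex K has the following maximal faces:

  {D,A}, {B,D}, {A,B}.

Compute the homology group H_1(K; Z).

K has 3 vertices, 3 edges.
rank ∂_1 = 2, rank ∂_2 = 0 ⇒ b_1 = 3 − 2 − 0 = 1. So H_1 ≅ Z.

H_1 = Z.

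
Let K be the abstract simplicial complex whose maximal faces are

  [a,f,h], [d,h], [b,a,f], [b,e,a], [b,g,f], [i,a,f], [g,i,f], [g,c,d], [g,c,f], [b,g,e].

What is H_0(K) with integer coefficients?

H_0 ≅ Z.

Take the total order a < b < c < d < e < f < g < h < i on the vertex set. Then K (dimension 2) consists of the simplices:

  0-simplices (9): a, b, c, d, e, f, g, h, i
  1-simplices (18): ab, ae, af, ah, ai, be, bf, bg, cd, cf, cg, dg, dh, eg, fg, fh, fi, gi
  2-simplices (9): abe, abf, afh, afi, beg, bfg, cdg, cfg, fgi

Hence C_0 ≅ Z^9, C_1 ≅ Z^18, C_2 ≅ Z^9.

Boundary ∂_1: C_1 → C_0 is given by ∂[p,q] = [q] − [p].
The resulting 9×18 matrix has rank 8, and its Smith normal form has invariant factors (1,1,1,1,1,1,1,1).

∂_2: C_2 → C_1 acts by ∂[p,q,r] = [q,r] − [p,r] + [p,q]. For instance
  ∂bfg = fg − bg + bf,
  ∂afi = fi − ai + af.
This gives a 18×9 integer matrix of rank 9; reducing to Smith normal form yields diagonal entries (1,1,1,1,1,1,1,1,1).

Now H_k = ker ∂_k / im ∂_{k+1}, so:

  H_0: rank C_0 − rank ∂_1 = 9 − 8 = 1, and the invariant factors of ∂_1 are all 1, so H_0 = Z.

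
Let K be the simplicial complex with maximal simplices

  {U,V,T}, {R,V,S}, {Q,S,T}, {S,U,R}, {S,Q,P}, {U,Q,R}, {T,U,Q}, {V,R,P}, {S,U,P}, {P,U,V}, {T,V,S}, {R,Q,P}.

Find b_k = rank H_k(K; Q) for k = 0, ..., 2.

b_0 = 1, b_1 = 0, b_2 = 0.

Fix the vertex order P < Q < R < S < T < U < V and write every simplex with vertices in increasing order. Then dim K = 2 and the simplices of K are:

  0-simplices (7): P, Q, R, S, T, U, V
  1-simplices (18): PQ, PR, PS, PU, PV, QR, QS, QT, QU, RS, RU, RV, ST, SU, SV, TU, TV, UV
  2-simplices (12): PQR, PQS, PRV, PSU, PUV, QRU, QST, QTU, RSU, RSV, STV, TUV

Hence C_0 ≅ Z^7, C_1 ≅ Z^18, C_2 ≅ Z^12.

The boundary map ∂_1: C_1 → C_0 maps an edge to its endpoints' difference, ∂[p,q] = q − p. For instance
  ∂QS = S − Q.
This gives a 7×18 integer matrix of rank 6; reducing to Smith normal form yields diagonal entries (1,1,1,1,1,1).

The boundary map ∂_2: C_2 → C_1 maps a triangle to the signed sum of its edges. For instance
  ∂STV = TV − SV + ST,
  ∂QRU = RU − QU + QR.
The resulting 18×12 matrix has rank 12, and its Smith normal form has invariant factors (1,1,1,1,1,1,1,1,1,1,1,2).

Reading off H_k = ker ∂_k / im ∂_{k+1}:

  H_0: rank C_0 − rank ∂_1 = 7 − 6 = 1, and the invariant factors of ∂_1 are all 1, so H_0 ≅ Z.
  H_1: rank ker ∂_1 − rank ∂_2 = (18 − 6) − 12 = 0, and ∂_2 has invariant factor 2 > 1, so H_1 ≅ Z/2.
  H_2: rank ker ∂_2 − rank ∂_3 = (12 − 12) − 0 = 0, and there is no ∂_3, so H_2 ≅ 0.

Hence the Betti numbers are b_0 = 1, b_1 = 0, b_2 = 0.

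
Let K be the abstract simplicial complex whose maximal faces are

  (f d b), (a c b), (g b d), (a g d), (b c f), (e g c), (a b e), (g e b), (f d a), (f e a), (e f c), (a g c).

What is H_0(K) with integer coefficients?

H_0 ≅ Z.

K has 7 vertices, 18 edges, 12 triangles.
rank ∂_0 = 0, rank ∂_1 = 6 ⇒ b_0 = 7 − 0 − 6 = 1; all invariant factors of ∂_1 are 1 so no torsion. So H_0 ≅ Z.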